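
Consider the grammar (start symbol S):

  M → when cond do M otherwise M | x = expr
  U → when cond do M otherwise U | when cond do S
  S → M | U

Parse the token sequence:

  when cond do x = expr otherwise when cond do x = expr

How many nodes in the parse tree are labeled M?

2

[S [U when cond do [M x = expr] otherwise [U when cond do [S [M x = expr]]]]]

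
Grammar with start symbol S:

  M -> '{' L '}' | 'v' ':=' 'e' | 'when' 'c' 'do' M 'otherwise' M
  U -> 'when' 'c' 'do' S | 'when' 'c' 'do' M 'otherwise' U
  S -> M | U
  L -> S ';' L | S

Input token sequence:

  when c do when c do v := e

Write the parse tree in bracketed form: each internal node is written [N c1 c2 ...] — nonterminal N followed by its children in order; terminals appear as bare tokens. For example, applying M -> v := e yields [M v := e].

S
U
when c do S
when c do U
when c do when c do S
when c do when c do M
when c do when c do v := e

[S [U when c do [S [U when c do [S [M v := e]]]]]]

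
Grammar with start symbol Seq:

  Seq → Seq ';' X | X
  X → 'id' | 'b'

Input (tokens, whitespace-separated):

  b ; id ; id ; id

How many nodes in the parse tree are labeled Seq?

[Seq [Seq [Seq [Seq [X b]] ; [X id]] ; [X id]] ; [X id]]

4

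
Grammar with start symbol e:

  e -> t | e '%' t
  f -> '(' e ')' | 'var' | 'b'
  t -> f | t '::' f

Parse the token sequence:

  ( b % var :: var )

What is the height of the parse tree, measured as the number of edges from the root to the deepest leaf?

[e [t [f ( [e [e [t [f b]]] % [t [t [f var]] :: [f var]]] )]]]

7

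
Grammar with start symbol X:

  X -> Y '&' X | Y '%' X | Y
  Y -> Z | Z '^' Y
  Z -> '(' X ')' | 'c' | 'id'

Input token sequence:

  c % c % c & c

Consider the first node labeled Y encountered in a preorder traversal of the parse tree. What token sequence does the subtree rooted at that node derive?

[X [Y [Z c]] % [X [Y [Z c]] % [X [Y [Z c]] & [X [Y [Z c]]]]]]

c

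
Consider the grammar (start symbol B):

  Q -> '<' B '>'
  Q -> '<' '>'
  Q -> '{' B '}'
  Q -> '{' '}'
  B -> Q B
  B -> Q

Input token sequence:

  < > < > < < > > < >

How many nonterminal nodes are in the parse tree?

10

[B [Q < >] [B [Q < >] [B [Q < [B [Q < >]] >] [B [Q < >]]]]]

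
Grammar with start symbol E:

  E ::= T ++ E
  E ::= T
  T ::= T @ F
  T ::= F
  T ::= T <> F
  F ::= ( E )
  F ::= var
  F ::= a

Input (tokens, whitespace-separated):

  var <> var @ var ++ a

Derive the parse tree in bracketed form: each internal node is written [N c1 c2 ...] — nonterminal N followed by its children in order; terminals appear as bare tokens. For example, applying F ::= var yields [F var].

[E [T [T [T [F var]] <> [F var]] @ [F var]] ++ [E [T [F a]]]]

E
T ++ E
T @ F ++ E
T <> F @ F ++ E
F <> F @ F ++ E
var <> F @ F ++ E
var <> var @ F ++ E
var <> var @ var ++ E
var <> var @ var ++ T
var <> var @ var ++ F
var <> var @ var ++ a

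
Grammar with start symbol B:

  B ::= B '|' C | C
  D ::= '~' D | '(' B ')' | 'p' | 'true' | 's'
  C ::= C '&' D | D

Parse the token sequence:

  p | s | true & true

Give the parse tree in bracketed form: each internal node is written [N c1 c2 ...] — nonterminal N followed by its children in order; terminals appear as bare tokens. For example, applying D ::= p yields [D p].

[B [B [B [C [D p]]] | [C [D s]]] | [C [C [D true]] & [D true]]]

B
B | C
B | C | C
C | C | C
D | C | C
p | C | C
p | D | C
p | s | C
p | s | C & D
p | s | D & D
p | s | true & D
p | s | true & true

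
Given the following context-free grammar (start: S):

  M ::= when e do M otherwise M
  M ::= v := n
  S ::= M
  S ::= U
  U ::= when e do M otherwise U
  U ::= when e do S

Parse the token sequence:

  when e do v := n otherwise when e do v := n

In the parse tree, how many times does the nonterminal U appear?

[S [U when e do [M v := n] otherwise [U when e do [S [M v := n]]]]]

2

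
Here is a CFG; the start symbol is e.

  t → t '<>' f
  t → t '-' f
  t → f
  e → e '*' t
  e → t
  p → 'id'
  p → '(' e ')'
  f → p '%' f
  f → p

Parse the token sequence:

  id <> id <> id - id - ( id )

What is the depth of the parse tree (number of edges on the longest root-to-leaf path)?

8

[e [t [t [t [t [t [f [p id]]] <> [f [p id]]] <> [f [p id]]] - [f [p id]]] - [f [p ( [e [t [f [p id]]]] )]]]]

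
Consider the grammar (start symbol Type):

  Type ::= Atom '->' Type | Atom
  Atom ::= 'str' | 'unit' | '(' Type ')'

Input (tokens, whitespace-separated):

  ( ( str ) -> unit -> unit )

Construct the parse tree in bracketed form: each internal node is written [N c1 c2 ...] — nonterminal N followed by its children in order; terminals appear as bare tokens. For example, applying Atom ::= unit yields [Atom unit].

Type
Atom
( Type )
( Atom -> Type )
( ( Type ) -> Type )
( ( Atom ) -> Type )
( ( str ) -> Type )
( ( str ) -> Atom -> Type )
( ( str ) -> unit -> Type )
( ( str ) -> unit -> Atom )
( ( str ) -> unit -> unit )

[Type [Atom ( [Type [Atom ( [Type [Atom str]] )] -> [Type [Atom unit] -> [Type [Atom unit]]]] )]]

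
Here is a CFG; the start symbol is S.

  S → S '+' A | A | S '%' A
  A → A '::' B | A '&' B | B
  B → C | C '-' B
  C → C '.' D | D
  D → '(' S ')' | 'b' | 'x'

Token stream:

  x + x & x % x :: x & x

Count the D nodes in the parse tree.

6

[S [S [S [A [B [C [D x]]]]] + [A [A [B [C [D x]]]] & [B [C [D x]]]]] % [A [A [A [B [C [D x]]]] :: [B [C [D x]]]] & [B [C [D x]]]]]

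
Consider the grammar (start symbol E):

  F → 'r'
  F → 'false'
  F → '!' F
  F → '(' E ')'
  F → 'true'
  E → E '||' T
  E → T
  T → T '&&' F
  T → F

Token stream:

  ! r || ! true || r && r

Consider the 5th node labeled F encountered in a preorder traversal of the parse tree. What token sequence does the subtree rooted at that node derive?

r

[E [E [E [T [F ! [F r]]]] || [T [F ! [F true]]]] || [T [T [F r]] && [F r]]]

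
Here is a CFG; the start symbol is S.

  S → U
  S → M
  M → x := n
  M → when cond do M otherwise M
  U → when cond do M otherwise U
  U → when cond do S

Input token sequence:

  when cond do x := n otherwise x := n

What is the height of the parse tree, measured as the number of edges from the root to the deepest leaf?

[S [M when cond do [M x := n] otherwise [M x := n]]]

3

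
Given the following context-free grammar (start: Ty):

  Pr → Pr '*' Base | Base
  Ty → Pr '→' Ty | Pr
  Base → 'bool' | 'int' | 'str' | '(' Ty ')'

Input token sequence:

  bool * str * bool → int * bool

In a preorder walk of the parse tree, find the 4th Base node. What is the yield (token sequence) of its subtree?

[Ty [Pr [Pr [Pr [Base bool]] * [Base str]] * [Base bool]] → [Ty [Pr [Pr [Base int]] * [Base bool]]]]

int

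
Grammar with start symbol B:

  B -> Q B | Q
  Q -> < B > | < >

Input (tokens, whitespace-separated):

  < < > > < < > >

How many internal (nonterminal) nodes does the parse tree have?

8

[B [Q < [B [Q < >]] >] [B [Q < [B [Q < >]] >]]]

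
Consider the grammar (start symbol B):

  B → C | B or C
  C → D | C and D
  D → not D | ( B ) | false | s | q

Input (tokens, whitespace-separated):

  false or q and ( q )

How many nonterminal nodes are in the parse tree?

11

[B [B [C [D false]]] or [C [C [D q]] and [D ( [B [C [D q]]] )]]]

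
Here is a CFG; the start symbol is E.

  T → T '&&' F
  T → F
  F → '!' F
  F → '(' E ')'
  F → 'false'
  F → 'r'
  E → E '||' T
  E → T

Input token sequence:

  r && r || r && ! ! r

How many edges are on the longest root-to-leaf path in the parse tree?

[E [E [T [T [F r]] && [F r]]] || [T [T [F r]] && [F ! [F ! [F r]]]]]

5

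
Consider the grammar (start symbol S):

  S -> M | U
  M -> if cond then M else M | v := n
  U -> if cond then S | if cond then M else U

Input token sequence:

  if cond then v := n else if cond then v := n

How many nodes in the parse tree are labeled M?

2

[S [U if cond then [M v := n] else [U if cond then [S [M v := n]]]]]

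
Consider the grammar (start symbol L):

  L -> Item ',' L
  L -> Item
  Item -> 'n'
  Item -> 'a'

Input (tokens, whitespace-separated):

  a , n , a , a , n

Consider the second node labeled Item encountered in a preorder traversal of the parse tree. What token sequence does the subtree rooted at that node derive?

[L [Item a] , [L [Item n] , [L [Item a] , [L [Item a] , [L [Item n]]]]]]

n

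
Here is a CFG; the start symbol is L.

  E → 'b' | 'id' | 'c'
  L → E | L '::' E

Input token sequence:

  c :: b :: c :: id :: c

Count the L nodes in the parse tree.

5

[L [L [L [L [L [E c]] :: [E b]] :: [E c]] :: [E id]] :: [E c]]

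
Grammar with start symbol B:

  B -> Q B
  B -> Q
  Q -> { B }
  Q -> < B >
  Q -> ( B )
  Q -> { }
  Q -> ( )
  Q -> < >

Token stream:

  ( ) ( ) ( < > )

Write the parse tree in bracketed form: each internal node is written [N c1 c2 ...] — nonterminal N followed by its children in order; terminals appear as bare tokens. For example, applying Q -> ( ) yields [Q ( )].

[B [Q ( )] [B [Q ( )] [B [Q ( [B [Q < >]] )]]]]

B
Q B
( ) B
( ) Q B
( ) ( ) B
( ) ( ) Q
( ) ( ) ( B )
( ) ( ) ( Q )
( ) ( ) ( < > )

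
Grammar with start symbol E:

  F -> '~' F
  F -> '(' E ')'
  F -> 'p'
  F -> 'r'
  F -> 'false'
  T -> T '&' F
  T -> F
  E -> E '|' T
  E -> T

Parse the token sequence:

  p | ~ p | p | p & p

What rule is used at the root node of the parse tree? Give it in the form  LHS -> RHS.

[E [E [E [E [T [F p]]] | [T [F ~ [F p]]]] | [T [F p]]] | [T [T [F p]] & [F p]]]

E -> E '|' T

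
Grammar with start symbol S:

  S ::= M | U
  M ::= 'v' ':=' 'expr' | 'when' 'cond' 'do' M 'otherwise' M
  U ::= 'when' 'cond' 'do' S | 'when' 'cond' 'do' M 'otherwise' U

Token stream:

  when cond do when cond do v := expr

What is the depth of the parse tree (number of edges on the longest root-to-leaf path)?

6

[S [U when cond do [S [U when cond do [S [M v := expr]]]]]]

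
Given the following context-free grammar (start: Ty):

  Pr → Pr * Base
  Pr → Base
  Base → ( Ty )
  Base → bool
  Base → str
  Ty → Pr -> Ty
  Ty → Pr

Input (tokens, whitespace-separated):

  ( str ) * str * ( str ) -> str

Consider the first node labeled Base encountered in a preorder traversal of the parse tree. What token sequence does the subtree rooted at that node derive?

( str )

[Ty [Pr [Pr [Pr [Base ( [Ty [Pr [Base str]]] )]] * [Base str]] * [Base ( [Ty [Pr [Base str]]] )]] -> [Ty [Pr [Base str]]]]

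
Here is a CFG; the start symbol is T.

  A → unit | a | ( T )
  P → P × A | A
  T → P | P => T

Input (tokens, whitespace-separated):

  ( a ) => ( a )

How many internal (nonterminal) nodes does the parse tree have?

12

[T [P [A ( [T [P [A a]]] )]] => [T [P [A ( [T [P [A a]]] )]]]]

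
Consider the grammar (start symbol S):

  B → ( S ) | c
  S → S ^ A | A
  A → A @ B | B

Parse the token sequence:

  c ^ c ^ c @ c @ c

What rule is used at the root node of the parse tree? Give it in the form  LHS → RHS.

S → S ^ A

[S [S [S [A [B c]]] ^ [A [B c]]] ^ [A [A [A [B c]] @ [B c]] @ [B c]]]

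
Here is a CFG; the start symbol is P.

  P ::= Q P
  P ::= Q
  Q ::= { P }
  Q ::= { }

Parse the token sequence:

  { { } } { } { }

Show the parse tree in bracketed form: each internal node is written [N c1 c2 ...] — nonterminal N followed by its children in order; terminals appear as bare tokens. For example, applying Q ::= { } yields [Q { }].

P
Q P
{ P } P
{ Q } P
{ { } } P
{ { } } Q P
{ { } } { } P
{ { } } { } Q
{ { } } { } { }

[P [Q { [P [Q { }]] }] [P [Q { }] [P [Q { }]]]]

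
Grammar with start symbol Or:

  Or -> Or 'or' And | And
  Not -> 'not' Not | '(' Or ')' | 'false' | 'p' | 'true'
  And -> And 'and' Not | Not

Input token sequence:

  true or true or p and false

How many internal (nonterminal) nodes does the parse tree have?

11

[Or [Or [Or [And [Not true]]] or [And [Not true]]] or [And [And [Not p]] and [Not false]]]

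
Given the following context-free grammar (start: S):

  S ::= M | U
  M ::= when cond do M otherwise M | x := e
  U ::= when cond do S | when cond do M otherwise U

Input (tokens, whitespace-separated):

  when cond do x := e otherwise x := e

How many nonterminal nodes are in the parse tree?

4

[S [M when cond do [M x := e] otherwise [M x := e]]]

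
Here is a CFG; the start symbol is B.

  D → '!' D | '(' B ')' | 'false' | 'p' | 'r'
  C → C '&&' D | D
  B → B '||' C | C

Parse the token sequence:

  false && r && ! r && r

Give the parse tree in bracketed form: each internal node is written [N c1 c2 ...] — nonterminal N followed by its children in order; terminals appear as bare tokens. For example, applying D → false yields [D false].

B
C
C && D
C && D && D
C && D && D && D
D && D && D && D
false && D && D && D
false && r && D && D
false && r && ! D && D
false && r && ! r && D
false && r && ! r && r

[B [C [C [C [C [D false]] && [D r]] && [D ! [D r]]] && [D r]]]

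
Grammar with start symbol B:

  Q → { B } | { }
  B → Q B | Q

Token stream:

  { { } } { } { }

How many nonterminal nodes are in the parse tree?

[B [Q { [B [Q { }]] }] [B [Q { }] [B [Q { }]]]]

8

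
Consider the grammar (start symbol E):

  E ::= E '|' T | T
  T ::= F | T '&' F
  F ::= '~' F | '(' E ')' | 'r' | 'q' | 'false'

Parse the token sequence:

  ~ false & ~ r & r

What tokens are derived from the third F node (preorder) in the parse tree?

~ r

[E [T [T [T [F ~ [F false]]] & [F ~ [F r]]] & [F r]]]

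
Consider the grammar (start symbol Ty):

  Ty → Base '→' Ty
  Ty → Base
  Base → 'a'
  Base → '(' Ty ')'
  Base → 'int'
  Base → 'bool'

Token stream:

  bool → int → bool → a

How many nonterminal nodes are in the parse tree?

[Ty [Base bool] → [Ty [Base int] → [Ty [Base bool] → [Ty [Base a]]]]]

8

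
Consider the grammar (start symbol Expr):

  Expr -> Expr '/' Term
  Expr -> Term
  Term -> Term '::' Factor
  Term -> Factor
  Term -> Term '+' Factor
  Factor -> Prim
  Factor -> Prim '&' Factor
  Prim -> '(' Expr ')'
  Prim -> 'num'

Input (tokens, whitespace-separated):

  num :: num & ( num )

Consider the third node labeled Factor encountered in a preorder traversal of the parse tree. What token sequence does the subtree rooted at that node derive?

[Expr [Term [Term [Factor [Prim num]]] :: [Factor [Prim num] & [Factor [Prim ( [Expr [Term [Factor [Prim num]]]] )]]]]]

( num )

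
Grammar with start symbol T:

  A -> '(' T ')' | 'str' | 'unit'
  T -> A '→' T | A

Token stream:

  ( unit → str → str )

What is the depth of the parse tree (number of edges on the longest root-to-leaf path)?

[T [A ( [T [A unit] → [T [A str] → [T [A str]]]] )]]

6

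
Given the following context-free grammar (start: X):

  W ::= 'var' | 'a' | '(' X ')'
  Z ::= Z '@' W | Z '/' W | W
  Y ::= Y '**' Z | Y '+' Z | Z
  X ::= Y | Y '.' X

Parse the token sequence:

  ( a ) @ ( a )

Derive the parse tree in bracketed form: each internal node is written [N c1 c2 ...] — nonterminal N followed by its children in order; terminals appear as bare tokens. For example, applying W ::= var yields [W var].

X
Y
Z
Z @ W
W @ W
( X ) @ W
( Y ) @ W
( Z ) @ W
( W ) @ W
( a ) @ W
( a ) @ ( X )
( a ) @ ( Y )
( a ) @ ( Z )
( a ) @ ( W )
( a ) @ ( a )

[X [Y [Z [Z [W ( [X [Y [Z [W a]]]] )]] @ [W ( [X [Y [Z [W a]]]] )]]]]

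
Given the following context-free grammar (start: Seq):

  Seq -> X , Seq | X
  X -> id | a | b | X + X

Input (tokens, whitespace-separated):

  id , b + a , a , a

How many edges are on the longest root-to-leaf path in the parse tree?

[Seq [X id] , [Seq [X [X b] + [X a]] , [Seq [X a] , [Seq [X a]]]]]

5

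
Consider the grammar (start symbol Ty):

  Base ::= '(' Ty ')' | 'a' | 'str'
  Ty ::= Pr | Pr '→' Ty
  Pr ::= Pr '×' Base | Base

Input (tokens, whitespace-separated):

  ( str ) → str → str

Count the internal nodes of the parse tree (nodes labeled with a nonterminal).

[Ty [Pr [Base ( [Ty [Pr [Base str]]] )]] → [Ty [Pr [Base str]] → [Ty [Pr [Base str]]]]]

12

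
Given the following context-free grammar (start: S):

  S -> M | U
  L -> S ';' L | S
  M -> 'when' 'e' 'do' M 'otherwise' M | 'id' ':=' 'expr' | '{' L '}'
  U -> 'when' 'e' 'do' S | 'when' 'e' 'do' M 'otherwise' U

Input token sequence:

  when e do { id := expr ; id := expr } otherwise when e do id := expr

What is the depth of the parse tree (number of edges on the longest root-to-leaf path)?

7

[S [U when e do [M { [L [S [M id := expr]] ; [L [S [M id := expr]]]] }] otherwise [U when e do [S [M id := expr]]]]]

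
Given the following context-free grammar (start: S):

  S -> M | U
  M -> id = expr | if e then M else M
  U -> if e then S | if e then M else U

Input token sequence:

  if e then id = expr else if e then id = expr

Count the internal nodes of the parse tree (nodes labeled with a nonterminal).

6

[S [U if e then [M id = expr] else [U if e then [S [M id = expr]]]]]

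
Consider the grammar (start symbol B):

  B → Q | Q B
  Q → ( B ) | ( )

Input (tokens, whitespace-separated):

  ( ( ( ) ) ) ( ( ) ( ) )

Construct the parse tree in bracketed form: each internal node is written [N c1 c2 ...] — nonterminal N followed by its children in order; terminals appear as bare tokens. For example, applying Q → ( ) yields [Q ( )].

[B [Q ( [B [Q ( [B [Q ( )]] )]] )] [B [Q ( [B [Q ( )] [B [Q ( )]]] )]]]

B
Q B
( B ) B
( Q ) B
( ( B ) ) B
( ( Q ) ) B
( ( ( ) ) ) B
( ( ( ) ) ) Q
( ( ( ) ) ) ( B )
( ( ( ) ) ) ( Q B )
( ( ( ) ) ) ( ( ) B )
( ( ( ) ) ) ( ( ) Q )
( ( ( ) ) ) ( ( ) ( ) )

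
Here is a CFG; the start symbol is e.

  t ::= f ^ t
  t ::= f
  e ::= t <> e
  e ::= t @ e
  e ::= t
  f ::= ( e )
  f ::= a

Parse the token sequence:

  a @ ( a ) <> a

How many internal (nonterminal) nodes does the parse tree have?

12

[e [t [f a]] @ [e [t [f ( [e [t [f a]]] )]] <> [e [t [f a]]]]]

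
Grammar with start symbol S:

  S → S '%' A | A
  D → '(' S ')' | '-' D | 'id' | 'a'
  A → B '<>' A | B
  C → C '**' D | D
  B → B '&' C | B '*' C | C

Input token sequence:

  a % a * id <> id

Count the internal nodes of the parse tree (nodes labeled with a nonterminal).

[S [S [A [B [C [D a]]]]] % [A [B [B [C [D a]]] * [C [D id]]] <> [A [B [C [D id]]]]]]

17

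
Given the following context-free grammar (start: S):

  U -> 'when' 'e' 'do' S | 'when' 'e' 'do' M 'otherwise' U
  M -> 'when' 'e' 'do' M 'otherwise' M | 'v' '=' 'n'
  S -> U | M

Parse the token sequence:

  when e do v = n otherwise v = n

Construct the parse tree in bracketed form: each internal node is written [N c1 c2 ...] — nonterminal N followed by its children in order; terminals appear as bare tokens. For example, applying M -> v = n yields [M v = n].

[S [M when e do [M v = n] otherwise [M v = n]]]

S
M
when e do M otherwise M
when e do v = n otherwise M
when e do v = n otherwise v = n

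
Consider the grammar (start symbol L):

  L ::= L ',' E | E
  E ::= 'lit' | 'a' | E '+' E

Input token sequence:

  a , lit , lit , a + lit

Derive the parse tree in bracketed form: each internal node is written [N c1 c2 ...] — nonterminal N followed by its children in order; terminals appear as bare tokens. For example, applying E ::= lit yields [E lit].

[L [L [L [L [E a]] , [E lit]] , [E lit]] , [E [E a] + [E lit]]]

L
L , E
L , E , E
L , E , E , E
E , E , E , E
a , E , E , E
a , lit , E , E
a , lit , lit , E
a , lit , lit , E + E
a , lit , lit , a + E
a , lit , lit , a + lit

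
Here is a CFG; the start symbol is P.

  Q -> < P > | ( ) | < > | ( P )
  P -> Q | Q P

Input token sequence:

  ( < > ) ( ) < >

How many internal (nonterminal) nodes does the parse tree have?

[P [Q ( [P [Q < >]] )] [P [Q ( )] [P [Q < >]]]]

8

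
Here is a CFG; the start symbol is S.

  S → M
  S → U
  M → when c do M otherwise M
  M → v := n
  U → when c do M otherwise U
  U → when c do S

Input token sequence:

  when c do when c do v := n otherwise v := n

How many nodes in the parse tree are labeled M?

3

[S [U when c do [S [M when c do [M v := n] otherwise [M v := n]]]]]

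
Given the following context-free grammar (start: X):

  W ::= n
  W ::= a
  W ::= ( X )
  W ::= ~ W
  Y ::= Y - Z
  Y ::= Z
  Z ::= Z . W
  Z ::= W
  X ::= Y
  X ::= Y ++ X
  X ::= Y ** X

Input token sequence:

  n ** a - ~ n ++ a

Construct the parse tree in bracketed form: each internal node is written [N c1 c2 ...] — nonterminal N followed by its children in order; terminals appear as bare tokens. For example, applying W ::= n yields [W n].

[X [Y [Z [W n]]] ** [X [Y [Y [Z [W a]]] - [Z [W ~ [W n]]]] ++ [X [Y [Z [W a]]]]]]

X
Y ** X
Z ** X
W ** X
n ** X
n ** Y ++ X
n ** Y - Z ++ X
n ** Z - Z ++ X
n ** W - Z ++ X
n ** a - Z ++ X
n ** a - W ++ X
n ** a - ~ W ++ X
n ** a - ~ n ++ X
n ** a - ~ n ++ Y
n ** a - ~ n ++ Z
n ** a - ~ n ++ W
n ** a - ~ n ++ a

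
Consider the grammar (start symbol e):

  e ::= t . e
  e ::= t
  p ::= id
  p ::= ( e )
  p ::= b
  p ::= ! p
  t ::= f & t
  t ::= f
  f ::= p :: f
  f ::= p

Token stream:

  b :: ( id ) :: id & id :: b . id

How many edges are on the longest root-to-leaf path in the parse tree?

9

[e [t [f [p b] :: [f [p ( [e [t [f [p id]]]] )] :: [f [p id]]]] & [t [f [p id] :: [f [p b]]]]] . [e [t [f [p id]]]]]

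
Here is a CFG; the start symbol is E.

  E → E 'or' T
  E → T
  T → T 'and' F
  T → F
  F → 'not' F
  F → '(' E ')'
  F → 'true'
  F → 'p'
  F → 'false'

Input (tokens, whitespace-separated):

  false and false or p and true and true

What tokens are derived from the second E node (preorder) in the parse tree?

false and false

[E [E [T [T [F false]] and [F false]]] or [T [T [T [F p]] and [F true]] and [F true]]]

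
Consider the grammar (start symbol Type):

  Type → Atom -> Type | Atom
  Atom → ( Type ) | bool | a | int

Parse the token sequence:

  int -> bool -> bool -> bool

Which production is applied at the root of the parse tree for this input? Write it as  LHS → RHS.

[Type [Atom int] -> [Type [Atom bool] -> [Type [Atom bool] -> [Type [Atom bool]]]]]

Type → Atom -> Type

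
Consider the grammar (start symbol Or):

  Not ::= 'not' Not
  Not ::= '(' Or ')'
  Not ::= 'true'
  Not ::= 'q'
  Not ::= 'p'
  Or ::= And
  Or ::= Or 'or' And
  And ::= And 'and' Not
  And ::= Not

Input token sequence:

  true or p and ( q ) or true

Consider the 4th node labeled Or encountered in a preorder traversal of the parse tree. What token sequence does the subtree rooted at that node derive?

q

[Or [Or [Or [And [Not true]]] or [And [And [Not p]] and [Not ( [Or [And [Not q]]] )]]] or [And [Not true]]]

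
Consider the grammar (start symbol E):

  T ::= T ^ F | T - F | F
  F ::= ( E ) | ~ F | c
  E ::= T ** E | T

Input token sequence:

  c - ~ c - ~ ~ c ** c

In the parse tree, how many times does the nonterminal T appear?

[E [T [T [T [F c]] - [F ~ [F c]]] - [F ~ [F ~ [F c]]]] ** [E [T [F c]]]]

4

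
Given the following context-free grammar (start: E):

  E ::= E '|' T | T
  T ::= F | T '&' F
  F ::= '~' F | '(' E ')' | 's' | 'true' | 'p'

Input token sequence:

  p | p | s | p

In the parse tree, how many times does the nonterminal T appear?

[E [E [E [E [T [F p]]] | [T [F p]]] | [T [F s]]] | [T [F p]]]

4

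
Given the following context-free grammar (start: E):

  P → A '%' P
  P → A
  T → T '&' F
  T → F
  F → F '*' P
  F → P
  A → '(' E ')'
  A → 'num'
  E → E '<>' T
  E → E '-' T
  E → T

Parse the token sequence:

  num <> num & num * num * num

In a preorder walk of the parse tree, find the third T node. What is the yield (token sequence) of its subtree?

[E [E [T [F [P [A num]]]]] <> [T [T [F [P [A num]]]] & [F [F [F [P [A num]]] * [P [A num]]] * [P [A num]]]]]

num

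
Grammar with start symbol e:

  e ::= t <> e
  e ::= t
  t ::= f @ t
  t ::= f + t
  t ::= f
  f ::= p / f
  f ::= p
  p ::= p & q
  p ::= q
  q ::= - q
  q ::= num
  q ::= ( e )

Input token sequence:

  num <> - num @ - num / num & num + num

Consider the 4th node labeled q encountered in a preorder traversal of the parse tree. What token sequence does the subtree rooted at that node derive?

[e [t [f [p [q num]]]] <> [e [t [f [p [q - [q num]]]] @ [t [f [p [q - [q num]]] / [f [p [p [q num]] & [q num]]]] + [t [f [p [q num]]]]]]]]

- num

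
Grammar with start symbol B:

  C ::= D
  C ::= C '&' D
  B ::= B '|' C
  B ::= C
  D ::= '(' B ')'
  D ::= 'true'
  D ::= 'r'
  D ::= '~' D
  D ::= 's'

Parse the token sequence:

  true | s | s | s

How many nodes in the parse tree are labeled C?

4

[B [B [B [B [C [D true]]] | [C [D s]]] | [C [D s]]] | [C [D s]]]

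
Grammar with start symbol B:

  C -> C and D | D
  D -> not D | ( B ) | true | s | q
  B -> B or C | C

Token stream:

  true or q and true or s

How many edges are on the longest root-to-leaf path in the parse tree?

[B [B [B [C [D true]]] or [C [C [D q]] and [D true]]] or [C [D s]]]

5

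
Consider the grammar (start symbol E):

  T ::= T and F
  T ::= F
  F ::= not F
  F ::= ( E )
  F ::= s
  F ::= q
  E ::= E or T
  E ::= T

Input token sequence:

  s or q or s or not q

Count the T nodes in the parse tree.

4

[E [E [E [E [T [F s]]] or [T [F q]]] or [T [F s]]] or [T [F not [F q]]]]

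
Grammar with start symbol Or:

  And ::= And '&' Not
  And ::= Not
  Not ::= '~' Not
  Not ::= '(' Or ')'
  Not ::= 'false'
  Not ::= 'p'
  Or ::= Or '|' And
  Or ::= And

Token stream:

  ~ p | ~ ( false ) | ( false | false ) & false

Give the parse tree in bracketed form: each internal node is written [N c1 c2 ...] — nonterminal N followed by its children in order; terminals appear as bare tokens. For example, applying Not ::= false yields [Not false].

Or
Or | And
Or | And | And
And | And | And
Not | And | And
~ Not | And | And
~ p | And | And
~ p | Not | And
~ p | ~ Not | And
~ p | ~ ( Or ) | And
~ p | ~ ( And ) | And
~ p | ~ ( Not ) | And
~ p | ~ ( false ) | And
~ p | ~ ( false ) | And & Not
~ p | ~ ( false ) | Not & Not
~ p | ~ ( false ) | ( Or ) & Not
~ p | ~ ( false ) | ( Or | And ) & Not
~ p | ~ ( false ) | ( And | And ) & Not
~ p | ~ ( false ) | ( Not | And ) & Not
~ p | ~ ( false ) | ( false | And ) & Not
~ p | ~ ( false ) | ( false | Not ) & Not
~ p | ~ ( false ) | ( false | false ) & Not
~ p | ~ ( false ) | ( false | false ) & false

[Or [Or [Or [And [Not ~ [Not p]]]] | [And [Not ~ [Not ( [Or [And [Not false]]] )]]]] | [And [And [Not ( [Or [Or [And [Not false]]] | [And [Not false]]] )]] & [Not false]]]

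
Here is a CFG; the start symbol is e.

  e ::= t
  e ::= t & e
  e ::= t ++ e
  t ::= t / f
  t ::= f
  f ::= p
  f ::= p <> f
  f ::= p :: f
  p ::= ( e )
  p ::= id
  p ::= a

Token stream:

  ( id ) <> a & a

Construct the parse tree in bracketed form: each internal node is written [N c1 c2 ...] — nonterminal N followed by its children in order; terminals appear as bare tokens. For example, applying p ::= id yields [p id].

e
t & e
f & e
p <> f & e
( e ) <> f & e
( t ) <> f & e
( f ) <> f & e
( p ) <> f & e
( id ) <> f & e
( id ) <> p & e
( id ) <> a & e
( id ) <> a & t
( id ) <> a & f
( id ) <> a & p
( id ) <> a & a

[e [t [f [p ( [e [t [f [p id]]]] )] <> [f [p a]]]] & [e [t [f [p a]]]]]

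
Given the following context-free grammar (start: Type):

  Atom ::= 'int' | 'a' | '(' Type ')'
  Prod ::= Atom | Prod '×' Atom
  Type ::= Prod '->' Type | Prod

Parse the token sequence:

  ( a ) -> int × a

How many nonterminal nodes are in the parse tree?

11

[Type [Prod [Atom ( [Type [Prod [Atom a]]] )]] -> [Type [Prod [Prod [Atom int]] × [Atom a]]]]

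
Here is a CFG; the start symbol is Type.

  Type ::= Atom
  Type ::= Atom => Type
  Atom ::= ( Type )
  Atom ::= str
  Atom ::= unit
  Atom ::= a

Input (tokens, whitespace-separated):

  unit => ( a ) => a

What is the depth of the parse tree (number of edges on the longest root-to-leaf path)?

5

[Type [Atom unit] => [Type [Atom ( [Type [Atom a]] )] => [Type [Atom a]]]]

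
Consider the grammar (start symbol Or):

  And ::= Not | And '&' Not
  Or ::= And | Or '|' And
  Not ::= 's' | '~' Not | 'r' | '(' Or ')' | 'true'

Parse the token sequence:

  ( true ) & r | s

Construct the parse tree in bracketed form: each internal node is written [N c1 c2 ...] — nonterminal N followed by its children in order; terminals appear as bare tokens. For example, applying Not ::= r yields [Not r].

Or
Or | And
And | And
And & Not | And
Not & Not | And
( Or ) & Not | And
( And ) & Not | And
( Not ) & Not | And
( true ) & Not | And
( true ) & r | And
( true ) & r | Not
( true ) & r | s

[Or [Or [And [And [Not ( [Or [And [Not true]]] )]] & [Not r]]] | [And [Not s]]]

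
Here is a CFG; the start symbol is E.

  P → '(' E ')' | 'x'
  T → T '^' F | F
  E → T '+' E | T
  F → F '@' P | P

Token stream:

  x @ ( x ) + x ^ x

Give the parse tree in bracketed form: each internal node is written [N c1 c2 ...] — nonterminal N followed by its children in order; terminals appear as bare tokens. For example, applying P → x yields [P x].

E
T + E
F + E
F @ P + E
P @ P + E
x @ P + E
x @ ( E ) + E
x @ ( T ) + E
x @ ( F ) + E
x @ ( P ) + E
x @ ( x ) + E
x @ ( x ) + T
x @ ( x ) + T ^ F
x @ ( x ) + F ^ F
x @ ( x ) + P ^ F
x @ ( x ) + x ^ F
x @ ( x ) + x ^ P
x @ ( x ) + x ^ x

[E [T [F [F [P x]] @ [P ( [E [T [F [P x]]]] )]]] + [E [T [T [F [P x]]] ^ [F [P x]]]]]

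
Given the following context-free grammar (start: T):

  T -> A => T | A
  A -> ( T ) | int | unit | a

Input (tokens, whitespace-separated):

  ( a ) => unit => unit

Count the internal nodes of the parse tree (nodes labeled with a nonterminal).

8

[T [A ( [T [A a]] )] => [T [A unit] => [T [A unit]]]]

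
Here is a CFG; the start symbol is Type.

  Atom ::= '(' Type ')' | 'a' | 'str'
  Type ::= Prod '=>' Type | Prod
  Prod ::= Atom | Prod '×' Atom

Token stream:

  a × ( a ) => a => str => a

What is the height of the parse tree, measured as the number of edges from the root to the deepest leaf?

6

[Type [Prod [Prod [Atom a]] × [Atom ( [Type [Prod [Atom a]]] )]] => [Type [Prod [Atom a]] => [Type [Prod [Atom str]] => [Type [Prod [Atom a]]]]]]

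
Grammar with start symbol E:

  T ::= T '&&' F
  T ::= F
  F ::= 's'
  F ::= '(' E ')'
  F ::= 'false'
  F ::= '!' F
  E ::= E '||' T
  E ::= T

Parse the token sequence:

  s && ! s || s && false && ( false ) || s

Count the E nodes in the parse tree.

4

[E [E [E [T [T [F s]] && [F ! [F s]]]] || [T [T [T [F s]] && [F false]] && [F ( [E [T [F false]]] )]]] || [T [F s]]]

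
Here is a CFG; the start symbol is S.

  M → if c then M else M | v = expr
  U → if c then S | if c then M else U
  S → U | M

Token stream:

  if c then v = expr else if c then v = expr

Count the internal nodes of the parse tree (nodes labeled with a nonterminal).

[S [U if c then [M v = expr] else [U if c then [S [M v = expr]]]]]

6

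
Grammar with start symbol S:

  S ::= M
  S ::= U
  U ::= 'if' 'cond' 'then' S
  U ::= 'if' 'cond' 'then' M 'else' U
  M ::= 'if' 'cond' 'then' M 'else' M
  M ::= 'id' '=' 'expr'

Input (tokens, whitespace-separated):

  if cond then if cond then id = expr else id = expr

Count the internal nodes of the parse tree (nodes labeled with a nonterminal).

[S [U if cond then [S [M if cond then [M id = expr] else [M id = expr]]]]]

6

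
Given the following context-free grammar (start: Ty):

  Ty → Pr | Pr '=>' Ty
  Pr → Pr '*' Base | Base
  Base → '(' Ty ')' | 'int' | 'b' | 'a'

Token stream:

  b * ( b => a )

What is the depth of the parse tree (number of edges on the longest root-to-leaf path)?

7

[Ty [Pr [Pr [Base b]] * [Base ( [Ty [Pr [Base b]] => [Ty [Pr [Base a]]]] )]]]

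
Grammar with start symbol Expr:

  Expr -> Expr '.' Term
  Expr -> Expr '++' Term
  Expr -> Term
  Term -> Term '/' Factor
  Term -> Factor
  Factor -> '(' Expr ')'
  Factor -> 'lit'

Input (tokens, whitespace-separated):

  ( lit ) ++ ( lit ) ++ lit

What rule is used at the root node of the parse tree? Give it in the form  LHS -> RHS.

Expr -> Expr '++' Term

[Expr [Expr [Expr [Term [Factor ( [Expr [Term [Factor lit]]] )]]] ++ [Term [Factor ( [Expr [Term [Factor lit]]] )]]] ++ [Term [Factor lit]]]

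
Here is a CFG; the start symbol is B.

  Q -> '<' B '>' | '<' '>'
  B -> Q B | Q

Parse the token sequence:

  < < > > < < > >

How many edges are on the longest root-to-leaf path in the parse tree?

[B [Q < [B [Q < >]] >] [B [Q < [B [Q < >]] >]]]

5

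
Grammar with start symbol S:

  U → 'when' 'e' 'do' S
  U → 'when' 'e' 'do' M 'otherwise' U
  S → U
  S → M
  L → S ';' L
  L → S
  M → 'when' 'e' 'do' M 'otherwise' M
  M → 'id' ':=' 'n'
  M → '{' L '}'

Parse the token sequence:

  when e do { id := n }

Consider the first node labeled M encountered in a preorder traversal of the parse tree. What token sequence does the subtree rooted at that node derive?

{ id := n }

[S [U when e do [S [M { [L [S [M id := n]]] }]]]]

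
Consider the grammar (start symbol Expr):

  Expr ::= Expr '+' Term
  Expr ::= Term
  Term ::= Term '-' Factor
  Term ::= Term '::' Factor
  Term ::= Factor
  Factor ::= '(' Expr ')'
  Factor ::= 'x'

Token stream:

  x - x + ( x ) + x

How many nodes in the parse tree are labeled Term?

[Expr [Expr [Expr [Term [Term [Factor x]] - [Factor x]]] + [Term [Factor ( [Expr [Term [Factor x]]] )]]] + [Term [Factor x]]]

5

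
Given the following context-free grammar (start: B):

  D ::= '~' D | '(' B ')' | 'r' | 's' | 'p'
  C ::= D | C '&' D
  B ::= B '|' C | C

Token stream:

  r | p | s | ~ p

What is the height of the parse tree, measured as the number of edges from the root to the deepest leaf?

[B [B [B [B [C [D r]]] | [C [D p]]] | [C [D s]]] | [C [D ~ [D p]]]]

6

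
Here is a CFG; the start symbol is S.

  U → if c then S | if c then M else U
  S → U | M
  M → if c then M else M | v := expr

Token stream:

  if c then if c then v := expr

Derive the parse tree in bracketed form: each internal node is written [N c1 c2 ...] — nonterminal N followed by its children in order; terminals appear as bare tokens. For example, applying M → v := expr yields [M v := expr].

S
U
if c then S
if c then U
if c then if c then S
if c then if c then M
if c then if c then v := expr

[S [U if c then [S [U if c then [S [M v := expr]]]]]]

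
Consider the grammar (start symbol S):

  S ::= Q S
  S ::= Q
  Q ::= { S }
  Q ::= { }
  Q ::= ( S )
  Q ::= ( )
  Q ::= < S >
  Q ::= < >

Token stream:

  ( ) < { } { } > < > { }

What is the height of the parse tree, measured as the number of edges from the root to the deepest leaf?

6

[S [Q ( )] [S [Q < [S [Q { }] [S [Q { }]]] >] [S [Q < >] [S [Q { }]]]]]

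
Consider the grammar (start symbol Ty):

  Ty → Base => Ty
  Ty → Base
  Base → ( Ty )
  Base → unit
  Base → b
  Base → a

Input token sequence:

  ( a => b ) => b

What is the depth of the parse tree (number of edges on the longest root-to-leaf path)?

5

[Ty [Base ( [Ty [Base a] => [Ty [Base b]]] )] => [Ty [Base b]]]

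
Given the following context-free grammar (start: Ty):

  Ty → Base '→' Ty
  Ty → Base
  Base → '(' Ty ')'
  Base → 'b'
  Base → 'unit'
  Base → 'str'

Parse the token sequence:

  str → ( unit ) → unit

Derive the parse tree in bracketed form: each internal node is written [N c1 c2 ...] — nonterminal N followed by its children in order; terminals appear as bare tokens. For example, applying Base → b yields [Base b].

[Ty [Base str] → [Ty [Base ( [Ty [Base unit]] )] → [Ty [Base unit]]]]

Ty
Base → Ty
str → Ty
str → Base → Ty
str → ( Ty ) → Ty
str → ( Base ) → Ty
str → ( unit ) → Ty
str → ( unit ) → Base
str → ( unit ) → unit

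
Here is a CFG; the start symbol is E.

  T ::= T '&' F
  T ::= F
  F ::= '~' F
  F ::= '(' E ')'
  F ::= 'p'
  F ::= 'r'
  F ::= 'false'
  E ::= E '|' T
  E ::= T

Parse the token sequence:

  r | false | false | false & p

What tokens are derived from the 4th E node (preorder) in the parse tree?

[E [E [E [E [T [F r]]] | [T [F false]]] | [T [F false]]] | [T [T [F false]] & [F p]]]

r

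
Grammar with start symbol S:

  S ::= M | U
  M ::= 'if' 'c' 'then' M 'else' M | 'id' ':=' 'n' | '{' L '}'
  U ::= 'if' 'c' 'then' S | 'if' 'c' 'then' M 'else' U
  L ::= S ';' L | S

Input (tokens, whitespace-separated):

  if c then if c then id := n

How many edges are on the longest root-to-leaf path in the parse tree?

[S [U if c then [S [U if c then [S [M id := n]]]]]]

6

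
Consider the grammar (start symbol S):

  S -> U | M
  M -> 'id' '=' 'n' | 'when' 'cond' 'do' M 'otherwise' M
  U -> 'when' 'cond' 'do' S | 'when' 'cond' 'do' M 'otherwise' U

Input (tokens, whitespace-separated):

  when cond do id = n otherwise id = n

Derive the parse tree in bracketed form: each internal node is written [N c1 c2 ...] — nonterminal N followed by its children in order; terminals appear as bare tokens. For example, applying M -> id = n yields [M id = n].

[S [M when cond do [M id = n] otherwise [M id = n]]]

S
M
when cond do M otherwise M
when cond do id = n otherwise M
when cond do id = n otherwise id = n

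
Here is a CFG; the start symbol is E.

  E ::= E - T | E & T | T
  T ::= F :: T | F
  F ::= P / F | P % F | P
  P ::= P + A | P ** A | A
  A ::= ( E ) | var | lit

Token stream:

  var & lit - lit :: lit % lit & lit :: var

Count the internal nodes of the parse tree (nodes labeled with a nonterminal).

31

[E [E [E [E [T [F [P [A var]]]]] & [T [F [P [A lit]]]]] - [T [F [P [A lit]]] :: [T [F [P [A lit]] % [F [P [A lit]]]]]]] & [T [F [P [A lit]]] :: [T [F [P [A var]]]]]]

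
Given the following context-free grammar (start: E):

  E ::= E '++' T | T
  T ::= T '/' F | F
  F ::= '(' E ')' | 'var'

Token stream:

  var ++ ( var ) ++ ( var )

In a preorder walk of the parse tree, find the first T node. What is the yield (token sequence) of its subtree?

var

[E [E [E [T [F var]]] ++ [T [F ( [E [T [F var]]] )]]] ++ [T [F ( [E [T [F var]]] )]]]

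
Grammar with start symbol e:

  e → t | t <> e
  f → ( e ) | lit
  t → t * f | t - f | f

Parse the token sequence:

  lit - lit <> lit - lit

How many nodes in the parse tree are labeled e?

2

[e [t [t [f lit]] - [f lit]] <> [e [t [t [f lit]] - [f lit]]]]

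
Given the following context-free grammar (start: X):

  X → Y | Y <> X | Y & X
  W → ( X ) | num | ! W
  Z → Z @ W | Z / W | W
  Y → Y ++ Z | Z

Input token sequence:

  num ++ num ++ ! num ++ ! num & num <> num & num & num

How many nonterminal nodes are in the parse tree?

[X [Y [Y [Y [Y [Z [W num]]] ++ [Z [W num]]] ++ [Z [W ! [W num]]]] ++ [Z [W ! [W num]]]] & [X [Y [Z [W num]]] <> [X [Y [Z [W num]]] & [X [Y [Z [W num]]] & [X [Y [Z [W num]]]]]]]]

31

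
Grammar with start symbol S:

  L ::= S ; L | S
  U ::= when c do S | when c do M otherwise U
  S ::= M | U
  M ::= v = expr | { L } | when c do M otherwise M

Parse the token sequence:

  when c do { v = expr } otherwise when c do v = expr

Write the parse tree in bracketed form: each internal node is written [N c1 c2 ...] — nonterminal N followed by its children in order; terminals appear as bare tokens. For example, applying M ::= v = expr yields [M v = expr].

[S [U when c do [M { [L [S [M v = expr]]] }] otherwise [U when c do [S [M v = expr]]]]]

S
U
when c do M otherwise U
when c do { L } otherwise U
when c do { S } otherwise U
when c do { M } otherwise U
when c do { v = expr } otherwise U
when c do { v = expr } otherwise when c do S
when c do { v = expr } otherwise when c do M
when c do { v = expr } otherwise when c do v = expr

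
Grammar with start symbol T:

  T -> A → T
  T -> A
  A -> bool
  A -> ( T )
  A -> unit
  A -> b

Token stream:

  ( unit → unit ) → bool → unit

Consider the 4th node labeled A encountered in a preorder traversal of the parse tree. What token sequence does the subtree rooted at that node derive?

bool

[T [A ( [T [A unit] → [T [A unit]]] )] → [T [A bool] → [T [A unit]]]]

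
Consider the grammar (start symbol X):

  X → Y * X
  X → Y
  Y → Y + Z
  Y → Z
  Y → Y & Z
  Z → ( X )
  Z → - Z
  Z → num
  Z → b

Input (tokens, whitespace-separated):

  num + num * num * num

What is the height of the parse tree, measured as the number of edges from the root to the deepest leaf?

5

[X [Y [Y [Z num]] + [Z num]] * [X [Y [Z num]] * [X [Y [Z num]]]]]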